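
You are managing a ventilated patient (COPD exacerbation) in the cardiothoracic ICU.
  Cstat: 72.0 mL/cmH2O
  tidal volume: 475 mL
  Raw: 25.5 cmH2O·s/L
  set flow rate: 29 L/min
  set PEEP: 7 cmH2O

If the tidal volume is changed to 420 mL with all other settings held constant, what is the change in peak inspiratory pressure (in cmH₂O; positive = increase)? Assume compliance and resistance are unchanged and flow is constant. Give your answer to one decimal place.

-0.8

PIP = Vt/C + R·V̇ + PEEP (constant-flow equation of motion).
Only the elastic term changes: ΔPIP = ΔVt / C = (420 − 475) / 72.0 = -0.7639 cmH2O.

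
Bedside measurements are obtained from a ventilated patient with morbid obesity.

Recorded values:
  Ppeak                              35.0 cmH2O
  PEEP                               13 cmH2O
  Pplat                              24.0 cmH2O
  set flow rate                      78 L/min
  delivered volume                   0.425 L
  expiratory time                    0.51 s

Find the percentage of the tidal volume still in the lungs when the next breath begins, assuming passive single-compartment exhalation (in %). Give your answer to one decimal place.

21.0

Flow: 78 L/min ÷ 60 = 1.3 L/s.
R = (PIP − Pplat)/V̇ = (35.0 − 24.0) / 1.3 = 11.0/1.3 = 8.462 cmH2O·s/L.
C = Vt/(Pplat − PEEP) = 425.0 / (24.0 − 13) = 425.0/11.0 = 38.636 mL/cmH2O.
τ = R × C = 8.462 × 0.03864 L/cmH2O = 0.327 s.
Fraction remaining at end-expiration = e^(−Te/τ) = e^(−0.51/0.327) = 0.2102 → 21.02%.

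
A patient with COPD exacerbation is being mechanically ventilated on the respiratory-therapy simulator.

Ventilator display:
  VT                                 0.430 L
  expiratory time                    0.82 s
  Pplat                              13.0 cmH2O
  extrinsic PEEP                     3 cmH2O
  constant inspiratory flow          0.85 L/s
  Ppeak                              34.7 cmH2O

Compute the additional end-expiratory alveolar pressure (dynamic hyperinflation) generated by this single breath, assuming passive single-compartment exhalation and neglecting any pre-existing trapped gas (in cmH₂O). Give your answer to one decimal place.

R = (PIP − Pplat)/V̇ = (34.7 − 13.0) / 0.85 = 21.7/0.85 = 25.529 cmH2O·s/L.
C = Vt/(Pplat − PEEP) = 430.0 / (13.0 − 3) = 430.0/10.0 = 43.0 mL/cmH2O.
τ = R × C = 25.529 × 0.043 L/cmH2O = 1.098 s.
Fraction remaining = e^(−Te/τ) = e^(−0.82/1.098) = 0.4739; trapped volume = 430.0 × 0.4739 = 203.78 mL.
Additional alveolar pressure from trapping ≈ V_trapped / C = 203.78 / 43.0 = 4.739 cmH2O.

4.7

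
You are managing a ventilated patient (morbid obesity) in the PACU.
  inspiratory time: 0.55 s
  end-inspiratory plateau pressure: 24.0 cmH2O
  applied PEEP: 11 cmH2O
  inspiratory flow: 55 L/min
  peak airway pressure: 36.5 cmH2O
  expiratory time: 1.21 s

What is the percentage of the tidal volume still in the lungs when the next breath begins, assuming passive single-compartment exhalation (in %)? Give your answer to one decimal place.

10.1

Flow: 55 L/min ÷ 60 = 0.9167 L/s.
Vt = flow × Ti = 0.9167 L/s × 0.55 s × 1000 mL/L = 504.19 mL.
R = (PIP − Pplat)/V̇ = (36.5 − 24.0) / 0.9167 = 12.5/0.9167 = 13.636 cmH2O·s/L.
C = Vt/(Pplat − PEEP) = 504.19 / (24.0 − 11) = 504.19/13.0 = 38.784 mL/cmH2O.
τ = R × C = 13.636 × 0.03878 L/cmH2O = 0.5288 s.
Fraction remaining at end-expiration = e^(−Te/τ) = e^(−1.21/0.5288) = 0.1014 → 10.14%.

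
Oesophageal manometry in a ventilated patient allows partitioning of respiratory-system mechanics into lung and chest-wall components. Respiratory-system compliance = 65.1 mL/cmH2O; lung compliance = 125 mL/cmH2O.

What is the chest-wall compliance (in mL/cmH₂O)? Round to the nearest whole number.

1/Ccw = 1/Crs − 1/CL.
1/Ccw = 1/65.1 − 1/125 = 0.007361.
Ccw = 135.85 mL/cmH2O.

136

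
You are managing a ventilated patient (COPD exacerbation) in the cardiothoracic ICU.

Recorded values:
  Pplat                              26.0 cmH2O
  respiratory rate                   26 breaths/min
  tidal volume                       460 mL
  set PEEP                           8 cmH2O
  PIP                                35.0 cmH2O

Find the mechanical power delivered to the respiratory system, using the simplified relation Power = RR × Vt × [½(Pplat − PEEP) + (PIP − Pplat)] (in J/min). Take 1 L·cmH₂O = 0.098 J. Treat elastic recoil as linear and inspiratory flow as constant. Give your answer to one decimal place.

21.1

Per-breath work = Vt × [½(Pplat−PEEP) + (PIP−Pplat)] = 0.460 × [0.5×18.0 + 9.0] = 0.460 × 18.0 = 8.28 L·cmH2O.
Power = 26 × 8.28 = 215.28 L·cmH2O/min.
× 0.098 J/(L·cmH2O) → 21.097 J/min.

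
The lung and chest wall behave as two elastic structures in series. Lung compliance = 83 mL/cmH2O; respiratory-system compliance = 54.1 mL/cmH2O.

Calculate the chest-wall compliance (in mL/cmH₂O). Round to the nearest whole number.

155

1/Ccw = 1/Crs − 1/CL.
1/Ccw = 1/54.1 − 1/83 = 0.006436.
Ccw = 155.38 mL/cmH2O.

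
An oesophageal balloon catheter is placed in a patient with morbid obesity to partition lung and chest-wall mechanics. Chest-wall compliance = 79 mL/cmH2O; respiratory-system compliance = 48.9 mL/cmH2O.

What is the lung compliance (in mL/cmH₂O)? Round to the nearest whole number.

1/CL = 1/Crs − 1/Ccw.
1/CL = 1/48.9 − 1/79 = 0.007792.
CL = 128.34 mL/cmH2O.

128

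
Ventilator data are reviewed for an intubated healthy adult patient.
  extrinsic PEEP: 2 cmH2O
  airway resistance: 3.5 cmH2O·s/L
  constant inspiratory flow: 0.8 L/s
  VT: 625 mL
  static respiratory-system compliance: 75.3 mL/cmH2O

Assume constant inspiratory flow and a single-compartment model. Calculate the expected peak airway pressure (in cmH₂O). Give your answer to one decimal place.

Equation of motion (constant flow): PIP = Vt/C + R·V̇ + PEEP.
PIP = 625/75.3 + 3.5×0.8 + 2 = 8.3 + 2.8 + 2 = 13.1 cmH2O.

13.1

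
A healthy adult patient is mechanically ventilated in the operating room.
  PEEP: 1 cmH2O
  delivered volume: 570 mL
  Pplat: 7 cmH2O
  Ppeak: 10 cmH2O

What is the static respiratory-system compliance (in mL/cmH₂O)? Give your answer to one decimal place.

Cstat = Vt / (Pplat − PEEP) = 570 / (7 − 1) = 570 / 6.0 = 95.0 mL/cmH2O.

95.0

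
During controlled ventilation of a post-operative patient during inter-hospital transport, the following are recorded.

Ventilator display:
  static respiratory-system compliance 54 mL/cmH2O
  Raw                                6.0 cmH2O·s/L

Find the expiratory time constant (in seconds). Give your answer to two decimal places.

τ = R × C = 6.0 × 54 mL/cmH2O = 6.0 × 0.054 L/cmH2O = 0.324 s.

0.32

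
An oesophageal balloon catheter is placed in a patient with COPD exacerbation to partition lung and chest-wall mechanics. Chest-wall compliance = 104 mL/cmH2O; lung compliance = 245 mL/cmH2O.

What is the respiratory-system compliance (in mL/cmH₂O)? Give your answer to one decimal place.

73.0

Lung and chest wall are elastances in series: 1/Crs = 1/CL + 1/Ccw.
1/Crs = 1/245 + 1/104 = 0.0137.
Crs = 72.993 mL/cmH2O.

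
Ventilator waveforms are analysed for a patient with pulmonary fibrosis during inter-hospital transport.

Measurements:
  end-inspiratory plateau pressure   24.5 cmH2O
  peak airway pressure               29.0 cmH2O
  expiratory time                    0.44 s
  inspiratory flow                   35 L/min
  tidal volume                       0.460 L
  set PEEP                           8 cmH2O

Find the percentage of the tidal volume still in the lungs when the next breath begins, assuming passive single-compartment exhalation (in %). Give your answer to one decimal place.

12.9

Flow: 35 L/min ÷ 60 = 0.5833 L/s.
R = (PIP − Pplat)/V̇ = (29.0 − 24.5) / 0.5833 = 4.5/0.5833 = 7.715 cmH2O·s/L.
C = Vt/(Pplat − PEEP) = 460.0 / (24.5 − 8) = 460.0/16.5 = 27.879 mL/cmH2O.
τ = R × C = 7.715 × 0.02788 L/cmH2O = 0.2151 s.
Fraction remaining at end-expiration = e^(−Te/τ) = e^(−0.44/0.2151) = 0.1293 → 12.93%.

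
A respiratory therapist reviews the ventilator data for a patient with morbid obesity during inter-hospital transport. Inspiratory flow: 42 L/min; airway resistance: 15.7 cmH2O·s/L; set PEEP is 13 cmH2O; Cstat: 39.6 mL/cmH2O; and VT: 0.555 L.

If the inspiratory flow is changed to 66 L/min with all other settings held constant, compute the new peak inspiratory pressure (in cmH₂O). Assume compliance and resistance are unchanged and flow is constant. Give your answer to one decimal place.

Flow: 42 L/min ÷ 60 = 0.7 L/s.
New flow: 66 L/min ÷ 60 = 1.1 L/s.
PIP = Vt/C + R·V̇ + PEEP (constant-flow equation of motion).
Only the resistive term changes: ΔPIP = R × ΔV̇ = 15.7 × (1.1 − 0.7) = 15.7 × 0.4 = 6.28 cmH2O.
Original PIP = 555/39.6 + 15.7×0.7 + 13 = 38.005 cmH2O; new PIP = 38.005 + (6.28) = 44.285 cmH2O.

44.3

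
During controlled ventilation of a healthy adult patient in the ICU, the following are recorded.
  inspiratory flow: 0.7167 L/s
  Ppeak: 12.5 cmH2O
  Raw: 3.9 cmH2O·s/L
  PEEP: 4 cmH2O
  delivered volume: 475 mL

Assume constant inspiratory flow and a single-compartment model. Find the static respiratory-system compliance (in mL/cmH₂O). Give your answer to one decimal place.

83.3

Equation of motion (constant flow): PIP = Vt/C + R·V̇ + PEEP.
Vt/C = PIP − R·V̇ − PEEP = 12.5 − 3.9×0.7167 − 4 = 12.5 − 2.795 − 4 = 5.705 cmH2O.
C = Vt / 5.705 = 475 / 5.705 = 83.26 mL/cmH2O.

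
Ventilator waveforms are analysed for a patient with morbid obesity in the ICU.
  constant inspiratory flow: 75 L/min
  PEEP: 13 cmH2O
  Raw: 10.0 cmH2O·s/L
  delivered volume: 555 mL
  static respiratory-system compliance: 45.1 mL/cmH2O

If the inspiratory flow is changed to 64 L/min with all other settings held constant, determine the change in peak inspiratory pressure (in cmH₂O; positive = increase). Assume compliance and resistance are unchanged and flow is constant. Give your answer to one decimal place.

-1.8

Flow: 75 L/min ÷ 60 = 1.25 L/s.
New flow: 64 L/min ÷ 60 = 1.0667 L/s.
PIP = Vt/C + R·V̇ + PEEP (constant-flow equation of motion).
Only the resistive term changes: ΔPIP = R × ΔV̇ = 10.0 × (1.0667 − 1.25) = 10.0 × -0.1833 = -1.833 cmH2O.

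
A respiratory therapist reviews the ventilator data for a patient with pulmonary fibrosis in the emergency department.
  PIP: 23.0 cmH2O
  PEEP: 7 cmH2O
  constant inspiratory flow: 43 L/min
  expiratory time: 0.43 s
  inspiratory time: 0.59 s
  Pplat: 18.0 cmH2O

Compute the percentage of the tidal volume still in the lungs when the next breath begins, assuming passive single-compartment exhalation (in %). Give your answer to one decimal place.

20.1

Flow: 43 L/min ÷ 60 = 0.7167 L/s.
Vt = flow × Ti = 0.7167 L/s × 0.59 s × 1000 mL/L = 422.85 mL.
R = (PIP − Pplat)/V̇ = (23.0 − 18.0) / 0.7167 = 5.0/0.7167 = 6.976 cmH2O·s/L.
C = Vt/(Pplat − PEEP) = 422.85 / (18.0 − 7) = 422.85/11.0 = 38.441 mL/cmH2O.
τ = R × C = 6.976 × 0.03844 L/cmH2O = 0.2682 s.
Fraction remaining at end-expiration = e^(−Te/τ) = e^(−0.43/0.2682) = 0.2012 → 20.12%.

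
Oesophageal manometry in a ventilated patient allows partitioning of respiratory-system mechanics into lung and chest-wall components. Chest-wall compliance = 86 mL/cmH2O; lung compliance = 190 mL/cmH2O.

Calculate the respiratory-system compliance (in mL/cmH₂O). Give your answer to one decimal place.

59.2

Lung and chest wall are elastances in series: 1/Crs = 1/CL + 1/Ccw.
1/Crs = 1/190 + 1/86 = 0.01689.
Crs = 59.207 mL/cmH2O.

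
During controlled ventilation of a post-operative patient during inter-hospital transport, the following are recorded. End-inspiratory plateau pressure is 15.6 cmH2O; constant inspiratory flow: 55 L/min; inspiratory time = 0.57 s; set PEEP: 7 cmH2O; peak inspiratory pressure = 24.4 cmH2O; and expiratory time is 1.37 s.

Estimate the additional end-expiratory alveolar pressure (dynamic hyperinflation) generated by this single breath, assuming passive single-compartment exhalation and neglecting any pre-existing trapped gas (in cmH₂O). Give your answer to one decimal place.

Flow: 55 L/min ÷ 60 = 0.9167 L/s.
Vt = flow × Ti = 0.9167 L/s × 0.57 s × 1000 mL/L = 522.52 mL.
R = (PIP − Pplat)/V̇ = (24.4 − 15.6) / 0.9167 = 8.8/0.9167 = 9.6 cmH2O·s/L.
C = Vt/(Pplat − PEEP) = 522.52 / (15.6 − 7) = 522.52/8.6 = 60.758 mL/cmH2O.
τ = R × C = 9.6 × 0.06076 L/cmH2O = 0.5833 s.
Fraction remaining = e^(−Te/τ) = e^(−1.37/0.5833) = 0.09549; trapped volume = 522.52 × 0.09549 = 49.895 mL.
Additional alveolar pressure from trapping ≈ V_trapped / C = 49.895 / 60.758 = 0.8212 cmH2O.

0.8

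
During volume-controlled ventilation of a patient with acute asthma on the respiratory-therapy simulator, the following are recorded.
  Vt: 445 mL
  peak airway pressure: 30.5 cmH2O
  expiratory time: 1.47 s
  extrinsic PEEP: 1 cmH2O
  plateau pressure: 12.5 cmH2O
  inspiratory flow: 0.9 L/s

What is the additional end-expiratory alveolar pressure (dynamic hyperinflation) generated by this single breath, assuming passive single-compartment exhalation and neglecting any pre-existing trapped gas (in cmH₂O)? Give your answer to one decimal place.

1.7

R = (PIP − Pplat)/V̇ = (30.5 − 12.5) / 0.9 = 18.0/0.9 = 20.0 cmH2O·s/L.
C = Vt/(Pplat − PEEP) = 445.0 / (12.5 − 1) = 445.0/11.5 = 38.696 mL/cmH2O.
τ = R × C = 20.0 × 0.0387 L/cmH2O = 0.774 s.
Fraction remaining = e^(−Te/τ) = e^(−1.47/0.774) = 0.1497; trapped volume = 445.0 × 0.1497 = 66.617 mL.
Additional alveolar pressure from trapping ≈ V_trapped / C = 66.617 / 38.696 = 1.722 cmH2O.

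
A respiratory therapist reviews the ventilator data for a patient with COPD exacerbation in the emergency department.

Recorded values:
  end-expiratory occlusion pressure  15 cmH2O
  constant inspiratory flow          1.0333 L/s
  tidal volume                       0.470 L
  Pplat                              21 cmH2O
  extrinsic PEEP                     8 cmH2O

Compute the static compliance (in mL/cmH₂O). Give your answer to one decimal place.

78.3

End-expiratory occlusion gives total PEEP = 15 cmH2O (intrinsic PEEP = 15 − 8 = 7). Use total PEEP for the elastic gradient.
Cstat = Vt / (Pplat − PEEPtotal) = 470 / (21 − 15) = 470 / 6.0 = 78.333 mL/cmH2O.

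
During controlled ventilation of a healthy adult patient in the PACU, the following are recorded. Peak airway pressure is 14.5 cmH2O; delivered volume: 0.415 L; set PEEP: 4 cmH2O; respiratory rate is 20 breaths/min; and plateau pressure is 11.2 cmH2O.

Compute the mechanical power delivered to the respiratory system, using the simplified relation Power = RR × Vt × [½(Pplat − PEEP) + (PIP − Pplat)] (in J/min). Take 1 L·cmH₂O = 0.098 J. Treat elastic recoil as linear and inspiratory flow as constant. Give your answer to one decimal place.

5.6

Per-breath work = Vt × [½(Pplat−PEEP) + (PIP−Pplat)] = 0.415 × [0.5×7.2 + 3.3] = 0.415 × 6.9 = 2.864 L·cmH2O.
Power = 20 × 2.864 = 57.28 L·cmH2O/min.
× 0.098 J/(L·cmH2O) → 5.613 J/min.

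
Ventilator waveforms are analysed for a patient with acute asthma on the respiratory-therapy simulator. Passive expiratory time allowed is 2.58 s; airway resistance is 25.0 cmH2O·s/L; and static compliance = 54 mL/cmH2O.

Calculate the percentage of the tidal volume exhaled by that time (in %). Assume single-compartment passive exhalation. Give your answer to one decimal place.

85.2

τ = R × C = 25.0 × 54 mL/cmH2O = 25.0 × 0.054 L/cmH2O = 1.35 s.
Passive exhalation: V(t)/V₀ = e^(−t/τ) = e^(−2.58/1.35) = 0.1479.
Fraction exhaled = 1 − 0.1479 = 0.8521 → 85.21%.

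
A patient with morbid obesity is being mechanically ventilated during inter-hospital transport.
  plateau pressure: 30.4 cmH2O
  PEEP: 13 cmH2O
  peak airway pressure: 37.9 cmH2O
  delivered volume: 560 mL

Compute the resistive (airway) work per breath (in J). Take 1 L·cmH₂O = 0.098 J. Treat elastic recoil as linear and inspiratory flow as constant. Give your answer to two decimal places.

With constant inspiratory flow the resistive pressure is constant at PIP − Pplat = 37.9 − 30.4 = 7.5 cmH2O, so resistive work = 7.5 × 0.560 = 4.2 L·cmH2O.
× 0.098 J/(L·cmH2O) → 0.4116 J.

0.41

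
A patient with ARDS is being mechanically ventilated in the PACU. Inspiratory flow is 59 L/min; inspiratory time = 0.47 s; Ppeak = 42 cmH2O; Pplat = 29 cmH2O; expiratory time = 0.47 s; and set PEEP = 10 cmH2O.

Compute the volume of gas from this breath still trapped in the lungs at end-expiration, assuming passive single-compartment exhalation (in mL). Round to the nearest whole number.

Flow: 59 L/min ÷ 60 = 0.9833 L/s.
Vt = flow × Ti = 0.9833 L/s × 0.47 s × 1000 mL/L = 462.15 mL.
R = (PIP − Pplat)/V̇ = (42 − 29) / 0.9833 = 13.0/0.9833 = 13.221 cmH2O·s/L.
C = Vt/(Pplat − PEEP) = 462.15 / (29 − 10) = 462.15/19.0 = 24.324 mL/cmH2O.
τ = R × C = 13.221 × 0.02432 L/cmH2O = 0.3215 s.
Fraction remaining = e^(−Te/τ) = e^(−0.47/0.3215) = 0.2318.
Trapped volume = 462.15 × 0.2318 = 107.13 mL.

107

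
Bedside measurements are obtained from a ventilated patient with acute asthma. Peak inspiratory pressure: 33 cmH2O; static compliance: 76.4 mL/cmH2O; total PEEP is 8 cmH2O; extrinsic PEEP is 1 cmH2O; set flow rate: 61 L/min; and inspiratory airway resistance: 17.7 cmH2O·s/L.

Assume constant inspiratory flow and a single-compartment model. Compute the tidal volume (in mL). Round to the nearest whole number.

535

Flow: 61 L/min ÷ 60 = 1.0167 L/s.
Total PEEP = 8 cmH2O (set 1 + intrinsic 7); this is the baseline alveolar pressure.
Equation of motion (constant flow): PIP = Vt/C + R·V̇ + PEEP.
Vt/C = PIP − R·V̇ − PEEP = 33 − 17.996 − 8 = 7.004 cmH2O.
Vt = C × 7.004 = 76.4 × 7.004 = 535.11 mL.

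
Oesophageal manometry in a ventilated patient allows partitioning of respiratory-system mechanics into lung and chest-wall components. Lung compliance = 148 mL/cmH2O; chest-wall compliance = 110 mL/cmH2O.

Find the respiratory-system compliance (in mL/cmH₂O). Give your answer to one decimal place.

63.1

Lung and chest wall are elastances in series: 1/Crs = 1/CL + 1/Ccw.
1/Crs = 1/148 + 1/110 = 0.01585.
Crs = 63.091 mL/cmH2O.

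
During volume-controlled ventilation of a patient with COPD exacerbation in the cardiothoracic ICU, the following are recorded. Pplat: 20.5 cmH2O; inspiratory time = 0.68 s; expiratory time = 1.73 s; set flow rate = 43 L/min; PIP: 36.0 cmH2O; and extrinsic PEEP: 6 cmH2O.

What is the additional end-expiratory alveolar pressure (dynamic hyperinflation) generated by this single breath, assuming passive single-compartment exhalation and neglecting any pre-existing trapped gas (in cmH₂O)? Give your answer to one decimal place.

1.3

Flow: 43 L/min ÷ 60 = 0.7167 L/s.
Vt = flow × Ti = 0.7167 L/s × 0.68 s × 1000 mL/L = 487.36 mL.
R = (PIP − Pplat)/V̇ = (36.0 − 20.5) / 0.7167 = 15.5/0.7167 = 21.627 cmH2O·s/L.
C = Vt/(Pplat − PEEP) = 487.36 / (20.5 − 6) = 487.36/14.5 = 33.611 mL/cmH2O.
τ = R × C = 21.627 × 0.03361 L/cmH2O = 0.7269 s.
Fraction remaining = e^(−Te/τ) = e^(−1.73/0.7269) = 0.09255; trapped volume = 487.36 × 0.09255 = 45.105 mL.
Additional alveolar pressure from trapping ≈ V_trapped / C = 45.105 / 33.611 = 1.342 cmH2O.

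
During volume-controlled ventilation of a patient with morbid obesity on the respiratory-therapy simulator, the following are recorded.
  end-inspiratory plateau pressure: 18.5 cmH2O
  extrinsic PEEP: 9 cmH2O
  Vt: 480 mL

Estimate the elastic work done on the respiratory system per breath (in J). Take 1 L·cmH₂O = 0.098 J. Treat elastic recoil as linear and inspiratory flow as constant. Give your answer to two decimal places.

Elastic work ≈ ½ × (Pplat − PEEP) × Vt = 0.5 × (18.5 − 9) × 0.480 L = 0.5 × 9.5 × 0.480 = 2.28 L·cmH2O.
× 0.098 J/(L·cmH2O) → 0.2234 J.

0.22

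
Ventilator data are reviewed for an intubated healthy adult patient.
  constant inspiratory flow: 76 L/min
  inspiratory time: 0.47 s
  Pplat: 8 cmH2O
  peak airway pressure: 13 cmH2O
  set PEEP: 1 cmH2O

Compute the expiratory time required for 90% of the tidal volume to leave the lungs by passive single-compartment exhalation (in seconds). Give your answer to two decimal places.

0.77

Flow: 76 L/min ÷ 60 = 1.2667 L/s.
Vt = flow × Ti = 1.2667 L/s × 0.47 s × 1000 mL/L = 595.35 mL.
R = (PIP − Pplat)/V̇ = (13 − 8) / 1.2667 = 5.0/1.2667 = 3.947 cmH2O·s/L.
C = Vt/(Pplat − PEEP) = 595.35 / (8 − 1) = 595.35/7.0 = 85.05 mL/cmH2O.
τ = R × C = 3.947 × 0.08505 L/cmH2O = 0.3357 s.
t = −τ·ln(1 − 0.90) = −0.3357·ln(0.1) = 0.773 s.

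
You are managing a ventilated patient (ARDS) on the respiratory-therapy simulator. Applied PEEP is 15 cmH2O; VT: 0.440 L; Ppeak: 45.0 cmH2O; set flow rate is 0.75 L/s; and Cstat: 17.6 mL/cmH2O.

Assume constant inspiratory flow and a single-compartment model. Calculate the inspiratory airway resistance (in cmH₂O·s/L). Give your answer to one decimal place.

6.7

Equation of motion (constant flow): PIP = Vt/C + R·V̇ + PEEP.
R·V̇ = PIP − Vt/C − PEEP = 45.0 − 440/17.6 − 15 = 45.0 − 25.0 − 15 = 5.0 cmH2O.
R = 5.0 / 0.75 = 6.667 cmH2O·s/L.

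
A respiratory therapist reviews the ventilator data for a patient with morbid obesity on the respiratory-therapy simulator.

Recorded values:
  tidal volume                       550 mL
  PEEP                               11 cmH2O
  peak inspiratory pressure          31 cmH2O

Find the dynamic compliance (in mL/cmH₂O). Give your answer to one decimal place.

Dynamic compliance = Vt / (PIP − PEEP) = 550 / (31 − 11) = 550 / 20.0 = 27.5 mL/cmH2O.

27.5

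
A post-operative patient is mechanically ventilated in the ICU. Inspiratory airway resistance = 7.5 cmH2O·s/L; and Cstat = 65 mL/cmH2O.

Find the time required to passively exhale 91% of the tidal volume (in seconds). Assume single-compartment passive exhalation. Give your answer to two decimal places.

τ = R × C = 7.5 × 65 mL/cmH2O = 7.5 × 0.065 L/cmH2O = 0.4875 s.
Exhaled fraction f = 1 − e^(−t/τ) → t = −τ·ln(1 − f) = −0.4875·ln(0.09) = 1.174 s.

1.17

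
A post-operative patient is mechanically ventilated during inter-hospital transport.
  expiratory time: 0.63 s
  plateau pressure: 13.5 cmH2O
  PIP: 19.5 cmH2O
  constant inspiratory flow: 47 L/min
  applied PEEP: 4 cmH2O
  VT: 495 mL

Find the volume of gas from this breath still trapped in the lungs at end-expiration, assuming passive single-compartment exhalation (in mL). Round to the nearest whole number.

102

Flow: 47 L/min ÷ 60 = 0.7833 L/s.
R = (PIP − Pplat)/V̇ = (19.5 − 13.5) / 0.7833 = 6.0/0.7833 = 7.66 cmH2O·s/L.
C = Vt/(Pplat − PEEP) = 495.0 / (13.5 − 4) = 495.0/9.5 = 52.105 mL/cmH2O.
τ = R × C = 7.66 × 0.05211 L/cmH2O = 0.3992 s.
Fraction remaining = e^(−Te/τ) = e^(−0.63/0.3992) = 0.2064.
Trapped volume = 495.0 × 0.2064 = 102.17 mL.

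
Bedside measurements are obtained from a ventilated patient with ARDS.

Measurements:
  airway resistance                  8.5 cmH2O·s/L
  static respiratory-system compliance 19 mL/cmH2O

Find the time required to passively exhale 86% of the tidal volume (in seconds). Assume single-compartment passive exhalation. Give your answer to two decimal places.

τ = R × C = 8.5 × 19 mL/cmH2O = 8.5 × 0.019 L/cmH2O = 0.1615 s.
Exhaled fraction f = 1 − e^(−t/τ) → t = −τ·ln(1 − f) = −0.1615·ln(0.14) = 0.3175 s.

0.32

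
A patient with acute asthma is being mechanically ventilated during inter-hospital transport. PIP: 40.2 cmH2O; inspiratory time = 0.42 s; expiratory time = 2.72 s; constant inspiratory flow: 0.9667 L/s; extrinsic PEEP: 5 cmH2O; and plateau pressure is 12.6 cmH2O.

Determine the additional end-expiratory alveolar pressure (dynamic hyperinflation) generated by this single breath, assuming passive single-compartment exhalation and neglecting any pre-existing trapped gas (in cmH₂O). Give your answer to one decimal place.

Vt = flow × Ti = 0.9667 L/s × 0.42 s × 1000 mL/L = 406.01 mL.
R = (PIP − Pplat)/V̇ = (40.2 − 12.6) / 0.9667 = 27.6/0.9667 = 28.551 cmH2O·s/L.
C = Vt/(Pplat − PEEP) = 406.01 / (12.6 − 5) = 406.01/7.6 = 53.422 mL/cmH2O.
τ = R × C = 28.551 × 0.05342 L/cmH2O = 1.525 s.
Fraction remaining = e^(−Te/τ) = e^(−2.72/1.525) = 0.168; trapped volume = 406.01 × 0.168 = 68.21 mL.
Additional alveolar pressure from trapping ≈ V_trapped / C = 68.21 / 53.422 = 1.277 cmH2O.

1.3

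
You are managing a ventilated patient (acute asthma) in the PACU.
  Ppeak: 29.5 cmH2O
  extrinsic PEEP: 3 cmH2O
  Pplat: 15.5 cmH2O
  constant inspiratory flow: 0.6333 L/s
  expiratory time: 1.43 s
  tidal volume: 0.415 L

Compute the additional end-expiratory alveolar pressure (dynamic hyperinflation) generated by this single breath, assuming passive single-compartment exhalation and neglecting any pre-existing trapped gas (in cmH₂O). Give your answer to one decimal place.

1.8

R = (PIP − Pplat)/V̇ = (29.5 − 15.5) / 0.6333 = 14.0/0.6333 = 22.106 cmH2O·s/L.
C = Vt/(Pplat − PEEP) = 415.0 / (15.5 − 3) = 415.0/12.5 = 33.2 mL/cmH2O.
τ = R × C = 22.106 × 0.0332 L/cmH2O = 0.7339 s.
Fraction remaining = e^(−Te/τ) = e^(−1.43/0.7339) = 0.1425; trapped volume = 415.0 × 0.1425 = 59.138 mL.
Additional alveolar pressure from trapping ≈ V_trapped / C = 59.138 / 33.2 = 1.781 cmH2O.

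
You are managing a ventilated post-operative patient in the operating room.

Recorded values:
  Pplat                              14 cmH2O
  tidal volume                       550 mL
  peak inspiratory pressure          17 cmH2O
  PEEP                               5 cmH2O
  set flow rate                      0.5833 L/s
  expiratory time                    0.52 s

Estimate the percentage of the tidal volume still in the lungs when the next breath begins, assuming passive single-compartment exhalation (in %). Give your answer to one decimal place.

19.1

R = (PIP − Pplat)/V̇ = (17 − 14) / 0.5833 = 3.0/0.5833 = 5.143 cmH2O·s/L.
C = Vt/(Pplat − PEEP) = 550.0 / (14 − 5) = 550.0/9.0 = 61.111 mL/cmH2O.
τ = R × C = 5.143 × 0.06111 L/cmH2O = 0.3143 s.
Fraction remaining at end-expiration = e^(−Te/τ) = e^(−0.52/0.3143) = 0.1912 → 19.12%.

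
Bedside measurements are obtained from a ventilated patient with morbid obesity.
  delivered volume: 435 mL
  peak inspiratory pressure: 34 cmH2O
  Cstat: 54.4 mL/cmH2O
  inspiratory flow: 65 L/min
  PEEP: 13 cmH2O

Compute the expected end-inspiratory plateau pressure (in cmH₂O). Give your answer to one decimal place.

21.0

Pplat = PEEP + Vt / Cstat = 13 + 435 / 54.4 = 13 + 7.996 = 20.996 cmH2O.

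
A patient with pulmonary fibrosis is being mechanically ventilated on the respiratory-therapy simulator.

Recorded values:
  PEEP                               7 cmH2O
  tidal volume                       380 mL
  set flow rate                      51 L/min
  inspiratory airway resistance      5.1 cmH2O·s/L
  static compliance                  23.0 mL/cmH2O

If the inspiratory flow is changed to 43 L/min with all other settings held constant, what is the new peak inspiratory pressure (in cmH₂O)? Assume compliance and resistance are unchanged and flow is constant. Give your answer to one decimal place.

27.2

Flow: 51 L/min ÷ 60 = 0.85 L/s.
New flow: 43 L/min ÷ 60 = 0.7167 L/s.
PIP = Vt/C + R·V̇ + PEEP (constant-flow equation of motion).
Only the resistive term changes: ΔPIP = R × ΔV̇ = 5.1 × (0.7167 − 0.85) = 5.1 × -0.1333 = -0.6798 cmH2O.
Original PIP = 380/23.0 + 5.1×0.85 + 7 = 27.857 cmH2O; new PIP = 27.857 + (-0.6798) = 27.177 cmH2O.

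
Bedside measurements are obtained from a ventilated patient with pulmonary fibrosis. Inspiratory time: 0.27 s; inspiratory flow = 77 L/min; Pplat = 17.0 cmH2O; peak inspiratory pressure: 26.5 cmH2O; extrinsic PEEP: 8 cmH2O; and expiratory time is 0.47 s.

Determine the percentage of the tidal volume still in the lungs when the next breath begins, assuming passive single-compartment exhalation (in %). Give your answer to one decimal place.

19.2

Flow: 77 L/min ÷ 60 = 1.2833 L/s.
Vt = flow × Ti = 1.2833 L/s × 0.27 s × 1000 mL/L = 346.49 mL.
R = (PIP − Pplat)/V̇ = (26.5 − 17.0) / 1.2833 = 9.5/1.2833 = 7.403 cmH2O·s/L.
C = Vt/(Pplat − PEEP) = 346.49 / (17.0 − 8) = 346.49/9.0 = 38.499 mL/cmH2O.
τ = R × C = 7.403 × 0.0385 L/cmH2O = 0.285 s.
Fraction remaining at end-expiration = e^(−Te/τ) = e^(−0.47/0.285) = 0.1922 → 19.22%.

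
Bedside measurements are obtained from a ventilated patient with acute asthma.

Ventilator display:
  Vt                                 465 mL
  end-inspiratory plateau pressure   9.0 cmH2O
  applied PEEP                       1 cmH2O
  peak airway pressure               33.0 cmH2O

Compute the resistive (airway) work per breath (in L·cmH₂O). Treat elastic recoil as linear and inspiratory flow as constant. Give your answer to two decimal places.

With constant inspiratory flow the resistive pressure is constant at PIP − Pplat = 33.0 − 9.0 = 24.0 cmH2O, so resistive work = 24.0 × 0.465 = 11.16 L·cmH2O.

11.16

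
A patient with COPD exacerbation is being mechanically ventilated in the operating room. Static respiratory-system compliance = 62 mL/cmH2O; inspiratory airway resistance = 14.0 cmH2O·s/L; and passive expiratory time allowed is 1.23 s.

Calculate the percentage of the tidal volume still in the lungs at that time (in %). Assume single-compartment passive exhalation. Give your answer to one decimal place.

τ = R × C = 14.0 × 62 mL/cmH2O = 14.0 × 0.062 L/cmH2O = 0.868 s.
Passive exhalation: V(t)/V₀ = e^(−t/τ) = e^(−1.23/0.868) = 0.2424.
Fraction remaining = 0.2424 → 24.24%.

24.2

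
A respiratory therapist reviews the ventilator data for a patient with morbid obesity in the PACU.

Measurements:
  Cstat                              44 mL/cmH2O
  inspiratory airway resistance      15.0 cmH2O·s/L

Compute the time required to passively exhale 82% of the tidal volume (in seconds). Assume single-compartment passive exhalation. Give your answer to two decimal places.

τ = R × C = 15.0 × 44 mL/cmH2O = 15.0 × 0.044 L/cmH2O = 0.66 s.
Exhaled fraction f = 1 − e^(−t/τ) → t = −τ·ln(1 − f) = −0.66·ln(0.18) = 1.132 s.

1.13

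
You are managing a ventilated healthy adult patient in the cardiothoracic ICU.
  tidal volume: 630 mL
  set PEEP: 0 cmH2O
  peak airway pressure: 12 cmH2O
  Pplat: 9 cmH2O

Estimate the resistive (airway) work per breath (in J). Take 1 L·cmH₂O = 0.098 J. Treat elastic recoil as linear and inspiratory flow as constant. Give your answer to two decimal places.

With constant inspiratory flow the resistive pressure is constant at PIP − Pplat = 12 − 9 = 3.0 cmH2O, so resistive work = 3.0 × 0.630 = 1.89 L·cmH2O.
× 0.098 J/(L·cmH2O) → 0.1852 J.

0.19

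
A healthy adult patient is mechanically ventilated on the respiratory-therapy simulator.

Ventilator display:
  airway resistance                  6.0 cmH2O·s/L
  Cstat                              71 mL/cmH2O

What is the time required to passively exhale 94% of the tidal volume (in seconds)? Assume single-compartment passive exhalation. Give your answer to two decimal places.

1.20

τ = R × C = 6.0 × 71 mL/cmH2O = 6.0 × 0.071 L/cmH2O = 0.426 s.
Exhaled fraction f = 1 − e^(−t/τ) → t = −τ·ln(1 − f) = −0.426·ln(0.06) = 1.199 s.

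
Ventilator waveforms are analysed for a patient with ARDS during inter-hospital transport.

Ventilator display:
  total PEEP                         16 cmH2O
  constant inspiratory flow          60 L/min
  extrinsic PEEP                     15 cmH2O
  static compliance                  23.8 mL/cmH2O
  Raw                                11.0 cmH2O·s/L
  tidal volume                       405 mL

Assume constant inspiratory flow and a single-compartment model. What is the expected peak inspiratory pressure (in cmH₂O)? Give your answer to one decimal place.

44.0

Flow: 60 L/min ÷ 60 = 1 L/s.
Total PEEP = 16 cmH2O (set 15 + intrinsic 1); this is the baseline alveolar pressure.
Equation of motion (constant flow): PIP = Vt/C + R·V̇ + PEEP.
PIP = 405/23.8 + 11.0×1 + 16 = 17.017 + 11.0 + 16 = 44.017 cmH2O.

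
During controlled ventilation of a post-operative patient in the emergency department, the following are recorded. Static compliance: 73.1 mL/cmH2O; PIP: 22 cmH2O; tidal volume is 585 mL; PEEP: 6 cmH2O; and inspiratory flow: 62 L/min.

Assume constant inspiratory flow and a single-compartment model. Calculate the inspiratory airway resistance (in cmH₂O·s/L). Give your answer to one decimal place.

7.7

Flow: 62 L/min ÷ 60 = 1.0333 L/s.
Equation of motion (constant flow): PIP = Vt/C + R·V̇ + PEEP.
R·V̇ = PIP − Vt/C − PEEP = 22 − 585/73.1 − 6 = 22 − 8.003 − 6 = 7.997 cmH2O.
R = 7.997 / 1.0333 = 7.739 cmH2O·s/L.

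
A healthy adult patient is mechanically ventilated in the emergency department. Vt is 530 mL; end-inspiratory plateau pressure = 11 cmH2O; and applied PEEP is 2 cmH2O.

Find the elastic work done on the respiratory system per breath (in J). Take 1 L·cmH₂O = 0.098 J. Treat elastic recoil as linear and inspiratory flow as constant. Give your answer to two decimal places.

0.23

Elastic work ≈ ½ × (Pplat − PEEP) × Vt = 0.5 × (11 − 2) × 0.530 L = 0.5 × 9.0 × 0.530 = 2.385 L·cmH2O.
× 0.098 J/(L·cmH2O) → 0.2337 J.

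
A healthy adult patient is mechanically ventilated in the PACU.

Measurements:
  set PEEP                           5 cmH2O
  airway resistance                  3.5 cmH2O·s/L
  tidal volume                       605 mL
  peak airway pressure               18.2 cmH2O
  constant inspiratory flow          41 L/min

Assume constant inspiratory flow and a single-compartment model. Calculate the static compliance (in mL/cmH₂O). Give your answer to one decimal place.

56.0

Flow: 41 L/min ÷ 60 = 0.6833 L/s.
Equation of motion (constant flow): PIP = Vt/C + R·V̇ + PEEP.
Vt/C = PIP − R·V̇ − PEEP = 18.2 − 3.5×0.6833 − 5 = 18.2 − 2.392 − 5 = 10.808 cmH2O.
C = Vt / 10.808 = 605 / 10.808 = 55.977 mL/cmH2O.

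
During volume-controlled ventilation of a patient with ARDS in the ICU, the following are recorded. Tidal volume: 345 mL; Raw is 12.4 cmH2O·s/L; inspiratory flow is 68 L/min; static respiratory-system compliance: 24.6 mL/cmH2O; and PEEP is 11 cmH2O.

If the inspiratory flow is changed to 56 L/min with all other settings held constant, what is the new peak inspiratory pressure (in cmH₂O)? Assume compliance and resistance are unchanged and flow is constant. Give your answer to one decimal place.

Flow: 68 L/min ÷ 60 = 1.1333 L/s.
New flow: 56 L/min ÷ 60 = 0.9333 L/s.
PIP = Vt/C + R·V̇ + PEEP (constant-flow equation of motion).
Only the resistive term changes: ΔPIP = R × ΔV̇ = 12.4 × (0.9333 − 1.1333) = 12.4 × -0.2 = -2.48 cmH2O.
Original PIP = 345/24.6 + 12.4×1.1333 + 11 = 39.077 cmH2O; new PIP = 39.077 + (-2.48) = 36.597 cmH2O.

36.6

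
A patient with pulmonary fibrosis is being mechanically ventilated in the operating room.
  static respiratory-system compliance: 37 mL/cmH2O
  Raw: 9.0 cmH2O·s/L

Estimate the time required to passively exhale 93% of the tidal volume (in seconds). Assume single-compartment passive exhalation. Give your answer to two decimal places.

τ = R × C = 9.0 × 37 mL/cmH2O = 9.0 × 0.037 L/cmH2O = 0.333 s.
Exhaled fraction f = 1 − e^(−t/τ) → t = −τ·ln(1 − f) = −0.333·ln(0.07) = 0.8855 s.

0.89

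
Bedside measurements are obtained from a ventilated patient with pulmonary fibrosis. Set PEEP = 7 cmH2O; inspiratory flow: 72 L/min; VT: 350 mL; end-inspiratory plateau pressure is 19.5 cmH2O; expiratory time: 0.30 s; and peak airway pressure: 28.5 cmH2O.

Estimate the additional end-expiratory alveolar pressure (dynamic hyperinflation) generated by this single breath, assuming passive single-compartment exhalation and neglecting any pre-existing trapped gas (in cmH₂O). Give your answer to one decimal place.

3.0

Flow: 72 L/min ÷ 60 = 1.2 L/s.
R = (PIP − Pplat)/V̇ = (28.5 − 19.5) / 1.2 = 9.0/1.2 = 7.5 cmH2O·s/L.
C = Vt/(Pplat − PEEP) = 350.0 / (19.5 − 7) = 350.0/12.5 = 28.0 mL/cmH2O.
τ = R × C = 7.5 × 0.028 L/cmH2O = 0.21 s.
Fraction remaining = e^(−Te/τ) = e^(−0.30/0.21) = 0.2397; trapped volume = 350.0 × 0.2397 = 83.895 mL.
Additional alveolar pressure from trapping ≈ V_trapped / C = 83.895 / 28.0 = 2.996 cmH2O.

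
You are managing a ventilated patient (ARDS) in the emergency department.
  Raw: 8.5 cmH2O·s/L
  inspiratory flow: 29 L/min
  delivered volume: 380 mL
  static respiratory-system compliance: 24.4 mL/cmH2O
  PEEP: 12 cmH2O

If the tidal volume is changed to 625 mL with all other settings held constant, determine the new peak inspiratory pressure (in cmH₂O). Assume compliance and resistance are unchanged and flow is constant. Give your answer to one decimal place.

41.7

Flow: 29 L/min ÷ 60 = 0.4833 L/s.
PIP = Vt/C + R·V̇ + PEEP (constant-flow equation of motion).
Only the elastic term changes: ΔPIP = ΔVt / C = (625 − 380) / 24.4 = 10.041 cmH2O.
Original PIP = 380/24.4 + 8.5×0.4833 + 12 = 31.682 cmH2O; new PIP = 31.682 + (10.041) = 41.723 cmH2O.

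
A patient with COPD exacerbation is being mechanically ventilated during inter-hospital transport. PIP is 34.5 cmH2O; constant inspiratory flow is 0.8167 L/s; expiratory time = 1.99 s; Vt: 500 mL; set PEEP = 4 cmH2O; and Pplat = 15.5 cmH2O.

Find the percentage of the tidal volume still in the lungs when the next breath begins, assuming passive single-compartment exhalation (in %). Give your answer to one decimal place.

R = (PIP − Pplat)/V̇ = (34.5 − 15.5) / 0.8167 = 19.0/0.8167 = 23.264 cmH2O·s/L.
C = Vt/(Pplat − PEEP) = 500.0 / (15.5 − 4) = 500.0/11.5 = 43.478 mL/cmH2O.
τ = R × C = 23.264 × 0.04348 L/cmH2O = 1.012 s.
Fraction remaining at end-expiration = e^(−Te/τ) = e^(−1.99/1.012) = 0.14 → 14.0%.

14.0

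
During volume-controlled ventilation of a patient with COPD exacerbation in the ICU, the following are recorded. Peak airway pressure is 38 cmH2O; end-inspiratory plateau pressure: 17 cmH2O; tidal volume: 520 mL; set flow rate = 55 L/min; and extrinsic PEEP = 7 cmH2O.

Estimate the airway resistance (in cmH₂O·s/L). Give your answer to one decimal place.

Flow: 55 L/min ÷ 60 = 0.9167 L/s.
Raw = (PIP − Pplat) / flow = (38 − 17) / 0.9167 = 21.0 / 0.9167 = 22.908 cmH2O·s/L.

22.9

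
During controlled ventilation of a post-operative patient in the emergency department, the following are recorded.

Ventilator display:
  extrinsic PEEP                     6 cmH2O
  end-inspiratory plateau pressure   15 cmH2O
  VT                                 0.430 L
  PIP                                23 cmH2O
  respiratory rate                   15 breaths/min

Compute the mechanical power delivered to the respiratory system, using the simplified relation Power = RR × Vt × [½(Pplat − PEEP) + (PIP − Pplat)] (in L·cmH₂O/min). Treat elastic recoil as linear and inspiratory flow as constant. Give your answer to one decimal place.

80.6

Per-breath work = Vt × [½(Pplat−PEEP) + (PIP−Pplat)] = 0.430 × [0.5×9.0 + 8.0] = 0.430 × 12.5 = 5.375 L·cmH2O.
Power = 15 × 5.375 = 80.625 L·cmH2O/min.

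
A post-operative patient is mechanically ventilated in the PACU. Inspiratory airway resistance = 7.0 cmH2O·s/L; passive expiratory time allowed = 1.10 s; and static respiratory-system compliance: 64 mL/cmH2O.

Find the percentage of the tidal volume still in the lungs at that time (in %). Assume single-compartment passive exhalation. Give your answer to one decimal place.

8.6

τ = R × C = 7.0 × 64 mL/cmH2O = 7.0 × 0.064 L/cmH2O = 0.448 s.
Passive exhalation: V(t)/V₀ = e^(−t/τ) = e^(−1.10/0.448) = 0.08583.
Fraction remaining = 0.08583 → 8.583%.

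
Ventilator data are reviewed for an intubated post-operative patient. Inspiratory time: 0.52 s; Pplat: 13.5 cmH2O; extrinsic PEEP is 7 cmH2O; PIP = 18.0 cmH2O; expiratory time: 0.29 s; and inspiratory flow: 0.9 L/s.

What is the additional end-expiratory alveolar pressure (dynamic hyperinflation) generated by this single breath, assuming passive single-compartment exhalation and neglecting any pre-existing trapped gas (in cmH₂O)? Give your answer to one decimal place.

2.9

Vt = flow × Ti = 0.9 L/s × 0.52 s × 1000 mL/L = 468.0 mL.
R = (PIP − Pplat)/V̇ = (18.0 − 13.5) / 0.9 = 4.5/0.9 = 5.0 cmH2O·s/L.
C = Vt/(Pplat − PEEP) = 468.0 / (13.5 − 7) = 468.0/6.5 = 72.0 mL/cmH2O.
τ = R × C = 5.0 × 0.072 L/cmH2O = 0.36 s.
Fraction remaining = e^(−Te/τ) = e^(−0.29/0.36) = 0.4468; trapped volume = 468.0 × 0.4468 = 209.1 mL.
Additional alveolar pressure from trapping ≈ V_trapped / C = 209.1 / 72.0 = 2.904 cmH2O.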